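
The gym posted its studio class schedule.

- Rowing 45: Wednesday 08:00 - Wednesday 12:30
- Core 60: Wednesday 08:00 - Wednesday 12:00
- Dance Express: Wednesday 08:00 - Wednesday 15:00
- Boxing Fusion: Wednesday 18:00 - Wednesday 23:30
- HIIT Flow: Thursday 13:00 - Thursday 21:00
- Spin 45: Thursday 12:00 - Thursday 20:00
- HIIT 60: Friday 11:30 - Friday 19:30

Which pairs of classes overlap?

Core 60 & Dance Express, Core 60 & Rowing 45, Dance Express & Rowing 45, HIIT Flow & Spin 45

Check each pair: they overlap iff neither finishes before the other starts.
Sorted by start: Rowing 45, Core 60, Dance Express, Boxing Fusion, Spin 45, HIIT Flow, HIIT 60.
Core 60 starts before Rowing 45 ends → Rowing 45 and Core 60 overlap.
Dance Express starts before Rowing 45 ends → Rowing 45 and Dance Express overlap.
Boxing Fusion starts after Rowing 45 ends, so Rowing 45 has no further overlaps.
Dance Express starts before Core 60 ends → Core 60 and Dance Express overlap.
Boxing Fusion starts after Core 60 ends, so Core 60 has no further overlaps.
Boxing Fusion starts after Dance Express ends, so Dance Express has no further overlaps.
Spin 45 starts after Boxing Fusion ends, so Boxing Fusion has no further overlaps.
HIIT Flow starts before Spin 45 ends → Spin 45 and HIIT Flow overlap.
HIIT 60 starts after Spin 45 ends.
HIIT 60 starts after HIIT Flow ends.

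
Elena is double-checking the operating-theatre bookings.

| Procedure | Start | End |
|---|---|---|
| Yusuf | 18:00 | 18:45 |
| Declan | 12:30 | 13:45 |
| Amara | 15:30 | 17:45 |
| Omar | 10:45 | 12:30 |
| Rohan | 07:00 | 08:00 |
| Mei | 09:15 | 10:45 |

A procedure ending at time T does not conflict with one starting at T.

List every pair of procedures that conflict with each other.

none

Sorted by start: Rohan, Mei, Omar, Declan, Amara, Yusuf.
Mei starts after Rohan ends, so Rohan has no further overlaps.
Omar starts exactly when Mei ends (back-to-back, no overlap), so Mei has no further overlaps.
Declan starts exactly when Omar ends (back-to-back, no overlap), so Omar has no further overlaps.
Amara starts after Declan ends, so Declan has no further overlaps.
Yusuf starts after Amara ends.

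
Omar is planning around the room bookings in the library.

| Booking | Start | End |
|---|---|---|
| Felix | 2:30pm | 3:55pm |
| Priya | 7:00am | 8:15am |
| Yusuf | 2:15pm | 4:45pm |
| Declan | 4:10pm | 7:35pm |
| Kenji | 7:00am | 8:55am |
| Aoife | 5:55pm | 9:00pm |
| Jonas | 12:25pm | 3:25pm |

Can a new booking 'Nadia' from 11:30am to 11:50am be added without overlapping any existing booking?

Yes — the slot is free

Kenji: ends 8:55am at or before Nadia starts 11:30am → clear.
Priya: ends 8:15am at or before Nadia starts 11:30am → clear.
Jonas: starts 12:25pm at or after Nadia ends 11:50am → clear.
Yusuf: starts 2:15pm at or after Nadia ends 11:50am → clear.
Felix: starts 2:30pm at or after Nadia ends 11:50am → clear.
Declan: starts 4:10pm at or after Nadia ends 11:50am → clear.
Aoife: starts 5:55pm at or after Nadia ends 11:50am → clear.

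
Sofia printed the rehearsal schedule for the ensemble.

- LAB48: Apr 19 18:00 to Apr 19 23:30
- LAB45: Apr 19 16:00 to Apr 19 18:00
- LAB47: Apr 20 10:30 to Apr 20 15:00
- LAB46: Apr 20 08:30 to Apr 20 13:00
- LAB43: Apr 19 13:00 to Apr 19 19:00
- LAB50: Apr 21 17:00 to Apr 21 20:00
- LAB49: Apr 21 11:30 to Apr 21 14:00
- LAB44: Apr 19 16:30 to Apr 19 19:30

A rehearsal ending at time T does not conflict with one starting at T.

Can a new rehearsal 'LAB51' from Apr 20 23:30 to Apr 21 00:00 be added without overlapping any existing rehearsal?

LAB43: ends Apr 19 19:00 at or before LAB51 starts Apr 20 23:30 → clear.
LAB45: ends Apr 19 18:00 at or before LAB51 starts Apr 20 23:30 → clear.
LAB44: ends Apr 19 19:30 at or before LAB51 starts Apr 20 23:30 → clear.
LAB48: ends Apr 19 23:30 at or before LAB51 starts Apr 20 23:30 → clear.
LAB46: ends Apr 20 13:00 at or before LAB51 starts Apr 20 23:30 → clear.
LAB47: ends Apr 20 15:00 at or before LAB51 starts Apr 20 23:30 → clear.
LAB49: starts Apr 21 11:30 at or after LAB51 ends Apr 21 00:00 → clear.
LAB50: starts Apr 21 17:00 at or after LAB51 ends Apr 21 00:00 → clear.

Yes — the slot is free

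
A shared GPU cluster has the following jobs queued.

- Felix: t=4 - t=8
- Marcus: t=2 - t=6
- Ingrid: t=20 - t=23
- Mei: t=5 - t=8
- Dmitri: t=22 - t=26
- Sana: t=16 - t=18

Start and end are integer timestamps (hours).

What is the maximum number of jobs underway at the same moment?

Sweep the timeline, counting +1 at each start and −1 at each end (ends before starts at a tie):
t=2 start Marcus → 1
t=4 start Felix → 2
t=5 start Mei → 3
t=6 end Marcus → 2
t=8 end Felix → 1
t=8 end Mei → 0
t=16 start Sana → 1
t=18 end Sana → 0
t=20 start Ingrid → 1
t=22 start Dmitri → 2
t=23 end Ingrid → 1
t=26 end Dmitri → 0
Peak is 3, at t=5 (Felix, Marcus, Mei).

3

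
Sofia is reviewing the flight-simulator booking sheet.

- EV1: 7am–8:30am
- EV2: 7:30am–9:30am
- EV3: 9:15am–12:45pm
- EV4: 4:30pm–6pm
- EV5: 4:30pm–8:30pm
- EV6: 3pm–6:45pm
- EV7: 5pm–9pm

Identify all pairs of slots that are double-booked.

EV1 & EV2, EV2 & EV3, EV4 & EV5, EV4 & EV6, EV4 & EV7, EV5 & EV6, EV5 & EV7, EV6 & EV7

Sorted by start: EV1, EV2, EV3, EV6, EV4, EV5, EV7.
EV2 starts before EV1 ends → EV1 and EV2 overlap.
EV3 starts after EV1 ends, so EV1 has no further overlaps.
EV3 starts before EV2 ends → EV2 and EV3 overlap.
EV6 starts after EV2 ends, so EV2 has no further overlaps.
EV6 starts after EV3 ends, so EV3 has no further overlaps.
EV4 starts before EV6 ends → EV6 and EV4 overlap.
EV5 starts before EV6 ends → EV6 and EV5 overlap.
EV7 starts before EV6 ends → EV6 and EV7 overlap.
EV5 starts before EV4 ends → EV4 and EV5 overlap.
EV7 starts before EV4 ends → EV4 and EV7 overlap.
EV7 starts before EV5 ends → EV5 and EV7 overlap.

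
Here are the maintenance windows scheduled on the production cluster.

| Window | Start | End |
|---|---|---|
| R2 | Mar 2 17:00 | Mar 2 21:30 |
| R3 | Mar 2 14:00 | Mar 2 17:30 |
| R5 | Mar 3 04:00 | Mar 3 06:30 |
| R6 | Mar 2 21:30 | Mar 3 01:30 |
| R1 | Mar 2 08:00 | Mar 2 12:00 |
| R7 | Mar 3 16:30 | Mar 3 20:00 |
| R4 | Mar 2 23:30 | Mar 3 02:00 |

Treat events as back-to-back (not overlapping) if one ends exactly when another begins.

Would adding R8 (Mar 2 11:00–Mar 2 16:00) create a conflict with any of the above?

Yes — it overlaps R1, R3

R1: starts Mar 2 08:00 before R8 ends Mar 2 16:00, and ends Mar 2 12:00 after R8 starts Mar 2 11:00 → overlap.
R3: starts Mar 2 14:00 before R8 ends Mar 2 16:00, and ends Mar 2 17:30 after R8 starts Mar 2 11:00 → overlap.
R2: starts Mar 2 17:00 at or after R8 ends Mar 2 16:00 → clear.
R6: starts Mar 2 21:30 at or after R8 ends Mar 2 16:00 → clear.
R4: starts Mar 2 23:30 at or after R8 ends Mar 2 16:00 → clear.
R5: starts Mar 3 04:00 at or after R8 ends Mar 2 16:00 → clear.
R7: starts Mar 3 16:30 at or after R8 ends Mar 2 16:00 → clear.
R8 overlaps R1, R3.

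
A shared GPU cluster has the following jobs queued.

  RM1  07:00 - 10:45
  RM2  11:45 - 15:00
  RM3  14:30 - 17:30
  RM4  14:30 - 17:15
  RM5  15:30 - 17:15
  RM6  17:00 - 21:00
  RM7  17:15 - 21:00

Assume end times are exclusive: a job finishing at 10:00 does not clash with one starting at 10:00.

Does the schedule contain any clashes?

Two intervals overlap when each starts before the other ends.
Sorted by start: RM1, RM2, RM3, RM4, RM5, RM6, RM7.
RM2 starts after RM1 ends, so RM1 has no further overlaps.
RM3 starts before RM2 ends → RM2 and RM3 overlap.
That's a conflict, so the schedule is not conflict-free.

Yes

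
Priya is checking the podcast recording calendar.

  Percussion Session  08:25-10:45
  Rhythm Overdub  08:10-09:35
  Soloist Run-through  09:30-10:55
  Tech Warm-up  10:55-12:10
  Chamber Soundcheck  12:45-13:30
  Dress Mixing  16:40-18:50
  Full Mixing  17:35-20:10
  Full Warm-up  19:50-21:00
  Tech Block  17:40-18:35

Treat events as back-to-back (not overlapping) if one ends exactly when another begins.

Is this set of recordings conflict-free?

No

Sorted by start: Rhythm Overdub, Percussion Session, Soloist Run-through, Tech Warm-up, Chamber Soundcheck, Dress Mixing, Full Mixing, Tech Block, Full Warm-up.
Percussion Session starts before Rhythm Overdub ends → Rhythm Overdub and Percussion Session overlap.
That's a conflict, so the schedule is not conflict-free.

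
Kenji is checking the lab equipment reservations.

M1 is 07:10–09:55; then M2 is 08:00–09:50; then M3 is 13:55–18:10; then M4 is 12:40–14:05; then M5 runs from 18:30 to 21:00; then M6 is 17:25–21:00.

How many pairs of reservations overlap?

4

Sorted by start: M1, M2, M4, M3, M6, M5.
M2 starts before M1 ends → M1 and M2 overlap.
M4 starts after M1 ends, so M1 has no further overlaps.
M4 starts after M2 ends, so M2 has no further overlaps.
M3 starts before M4 ends → M4 and M3 overlap.
M6 starts after M4 ends, so M4 has no further overlaps.
M6 starts before M3 ends → M3 and M6 overlap.
M5 starts after M3 ends.
M5 starts before M6 ends → M6 and M5 overlap.
Overlapping pairs: M1 & M2, M3 & M4, M3 & M6, M5 & M6 — 4 in total.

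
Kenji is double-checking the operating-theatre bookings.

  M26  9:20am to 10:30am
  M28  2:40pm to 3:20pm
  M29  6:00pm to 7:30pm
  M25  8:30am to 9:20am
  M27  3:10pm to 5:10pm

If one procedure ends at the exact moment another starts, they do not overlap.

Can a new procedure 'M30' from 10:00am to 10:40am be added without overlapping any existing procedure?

M25: ends 9:20am at or before M30 starts 10:00am → clear.
M26: starts 9:20am before M30 ends 10:40am, and ends 10:30am after M30 starts 10:00am → overlap.
M28: starts 2:40pm at or after M30 ends 10:40am → clear.
M27: starts 3:10pm at or after M30 ends 10:40am → clear.
M29: starts 6:00pm at or after M30 ends 10:40am → clear.
M30 overlaps M26.

No — it overlaps M26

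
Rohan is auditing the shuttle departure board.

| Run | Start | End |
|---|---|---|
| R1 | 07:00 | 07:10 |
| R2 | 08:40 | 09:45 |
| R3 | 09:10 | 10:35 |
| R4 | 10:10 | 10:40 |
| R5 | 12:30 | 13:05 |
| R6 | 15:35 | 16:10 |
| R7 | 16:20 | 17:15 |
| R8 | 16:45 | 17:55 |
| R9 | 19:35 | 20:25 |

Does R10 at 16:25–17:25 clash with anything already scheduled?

Yes — it overlaps R7, R8

R1: ends 07:10 at or before R10 starts 16:25 → clear.
R2: ends 09:45 at or before R10 starts 16:25 → clear.
R3: ends 10:35 at or before R10 starts 16:25 → clear.
R4: ends 10:40 at or before R10 starts 16:25 → clear.
R5: ends 13:05 at or before R10 starts 16:25 → clear.
R6: ends 16:10 at or before R10 starts 16:25 → clear.
R7: starts 16:20 before R10 ends 17:25, and ends 17:15 after R10 starts 16:25 → overlap.
R8: starts 16:45 before R10 ends 17:25, and ends 17:55 after R10 starts 16:25 → overlap.
R9: starts 19:35 at or after R10 ends 17:25 → clear.
R10 overlaps R7, R8.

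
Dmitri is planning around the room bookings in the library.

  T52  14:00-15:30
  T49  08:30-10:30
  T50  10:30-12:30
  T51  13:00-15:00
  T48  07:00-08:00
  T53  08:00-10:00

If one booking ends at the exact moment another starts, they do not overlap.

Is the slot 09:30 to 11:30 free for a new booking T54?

No — it overlaps T49, T50, T53

T48: ends 08:00 at or before T54 starts 09:30 → clear.
T53: starts 08:00 before T54 ends 11:30, and ends 10:00 after T54 starts 09:30 → overlap.
T49: starts 08:30 before T54 ends 11:30, and ends 10:30 after T54 starts 09:30 → overlap.
T50: starts 10:30 before T54 ends 11:30, and ends 12:30 after T54 starts 09:30 → overlap.
T51: starts 13:00 at or after T54 ends 11:30 → clear.
T52: starts 14:00 at or after T54 ends 11:30 → clear.
T54 overlaps T49, T50, T53.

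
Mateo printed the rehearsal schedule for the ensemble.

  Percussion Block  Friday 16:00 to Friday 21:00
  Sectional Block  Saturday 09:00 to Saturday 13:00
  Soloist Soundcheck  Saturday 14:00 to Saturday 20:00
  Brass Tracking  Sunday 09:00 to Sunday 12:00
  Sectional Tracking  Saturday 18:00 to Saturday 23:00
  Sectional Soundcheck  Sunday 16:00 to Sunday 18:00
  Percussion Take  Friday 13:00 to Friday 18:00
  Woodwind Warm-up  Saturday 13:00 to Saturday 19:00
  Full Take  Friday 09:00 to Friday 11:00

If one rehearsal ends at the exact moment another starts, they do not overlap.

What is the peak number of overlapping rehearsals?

3

Sort all start/end points and keep a running count:
Friday 09:00 start Full Take → 1
Friday 11:00 end Full Take → 0
Friday 13:00 start Percussion Take → 1
Friday 16:00 start Percussion Block → 2
Friday 18:00 end Percussion Take → 1
Friday 21:00 end Percussion Block → 0
Saturday 09:00 start Sectional Block → 1
Saturday 13:00 end Sectional Block → 0
Saturday 13:00 start Woodwind Warm-up → 1
Saturday 14:00 start Soloist Soundcheck → 2
Saturday 18:00 start Sectional Tracking → 3
Saturday 19:00 end Woodwind Warm-up → 2
Saturday 20:00 end Soloist Soundcheck → 1
Saturday 23:00 end Sectional Tracking → 0
Sunday 09:00 start Brass Tracking → 1
Sunday 12:00 end Brass Tracking → 0
Sunday 16:00 start Sectional Soundcheck → 1
Sunday 18:00 end Sectional Soundcheck → 0
Peak is 3, at Saturday 18:00 (Sectional Tracking, Soloist Soundcheck, Woodwind Warm-up).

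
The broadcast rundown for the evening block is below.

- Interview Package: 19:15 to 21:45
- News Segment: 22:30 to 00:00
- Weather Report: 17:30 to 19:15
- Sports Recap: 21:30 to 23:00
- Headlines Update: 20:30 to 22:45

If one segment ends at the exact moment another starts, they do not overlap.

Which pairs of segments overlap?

Headlines Update & Interview Package, Headlines Update & News Segment, Headlines Update & Sports Recap, Interview Package & Sports Recap, News Segment & Sports Recap

Sorted by start: Weather Report, Interview Package, Headlines Update, Sports Recap, News Segment.
Interview Package starts exactly when Weather Report ends (back-to-back, no overlap), so nothing later overlaps Weather Report either.
Headlines Update starts before Interview Package ends → Interview Package and Headlines Update overlap.
Sports Recap starts before Interview Package ends → Interview Package and Sports Recap overlap.
News Segment starts after Interview Package ends.
Sports Recap starts before Headlines Update ends → Headlines Update and Sports Recap overlap.
News Segment starts before Headlines Update ends → Headlines Update and News Segment overlap.
News Segment starts before Sports Recap ends → Sports Recap and News Segment overlap.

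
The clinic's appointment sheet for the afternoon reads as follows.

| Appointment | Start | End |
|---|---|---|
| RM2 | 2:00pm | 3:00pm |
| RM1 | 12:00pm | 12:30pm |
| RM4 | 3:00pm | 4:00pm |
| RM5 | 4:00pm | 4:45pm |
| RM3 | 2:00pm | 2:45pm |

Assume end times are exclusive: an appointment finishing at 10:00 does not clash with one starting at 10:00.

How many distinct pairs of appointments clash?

Two intervals overlap when each starts before the other ends.
Sorted by start: RM1, RM2, RM3, RM4, RM5.
RM2 starts after RM1 ends, so nothing later overlaps RM1 either.
RM3 starts before RM2 ends → RM2 and RM3 overlap.
RM4 starts exactly when RM2 ends (back-to-back, no overlap), so nothing later overlaps RM2 either.
RM4 starts after RM3 ends, so nothing later overlaps RM3 either.
RM5 starts exactly when RM4 ends (back-to-back, no overlap).
Overlapping pairs: RM2 & RM3 — 1 in total.

1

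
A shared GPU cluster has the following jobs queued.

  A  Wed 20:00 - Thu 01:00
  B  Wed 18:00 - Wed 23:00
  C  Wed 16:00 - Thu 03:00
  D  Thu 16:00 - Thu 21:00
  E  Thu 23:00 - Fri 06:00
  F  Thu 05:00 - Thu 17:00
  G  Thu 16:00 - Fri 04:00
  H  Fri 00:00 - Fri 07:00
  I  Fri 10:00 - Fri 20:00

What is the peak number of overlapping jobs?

3

Walk through starts and ends in time order (an end at T is processed before a start at T):
Wed 16:00 start C → 1
Wed 18:00 start B → 2
Wed 20:00 start A → 3
Wed 23:00 end B → 2
Thu 01:00 end A → 1
Thu 03:00 end C → 0
Thu 05:00 start F → 1
Thu 16:00 start D → 2
Thu 16:00 start G → 3
Thu 17:00 end F → 2
Thu 21:00 end D → 1
Thu 23:00 start E → 2
Fri 00:00 start H → 3
Fri 04:00 end G → 2
Fri 06:00 end E → 1
Fri 07:00 end H → 0
Fri 10:00 start I → 1
Fri 20:00 end I → 0
Peak is 3, at Wed 20:00 (A, B, C).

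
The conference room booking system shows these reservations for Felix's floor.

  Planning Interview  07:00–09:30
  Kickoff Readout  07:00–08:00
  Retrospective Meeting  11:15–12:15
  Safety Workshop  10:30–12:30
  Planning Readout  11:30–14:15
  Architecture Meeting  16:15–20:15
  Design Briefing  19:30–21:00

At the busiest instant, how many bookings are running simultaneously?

3

Sort all start/end points and keep a running count:
07:00 start Kickoff Readout → 1
07:00 start Planning Interview → 2
08:00 end Kickoff Readout → 1
09:30 end Planning Interview → 0
10:30 start Safety Workshop → 1
11:15 start Retrospective Meeting → 2
11:30 start Planning Readout → 3
12:15 end Retrospective Meeting → 2
12:30 end Safety Workshop → 1
14:15 end Planning Readout → 0
16:15 start Architecture Meeting → 1
19:30 start Design Briefing → 2
20:15 end Architecture Meeting → 1
21:00 end Design Briefing → 0
Peak is 3, at 11:30 (Planning Readout, Retrospective Meeting, Safety Workshop).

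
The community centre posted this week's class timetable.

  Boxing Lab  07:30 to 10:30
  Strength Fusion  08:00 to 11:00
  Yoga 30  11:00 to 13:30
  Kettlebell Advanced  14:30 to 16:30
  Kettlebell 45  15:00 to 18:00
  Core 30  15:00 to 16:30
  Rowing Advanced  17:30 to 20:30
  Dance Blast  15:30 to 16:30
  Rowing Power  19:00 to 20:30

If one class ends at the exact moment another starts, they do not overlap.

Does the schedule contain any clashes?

Sorted by start: Boxing Lab, Strength Fusion, Yoga 30, Kettlebell Advanced, Kettlebell 45, Core 30, Dance Blast, Rowing Advanced, Rowing Power.
Strength Fusion starts before Boxing Lab ends → Boxing Lab and Strength Fusion overlap.
That's a conflict, so the schedule is not conflict-free.

Yes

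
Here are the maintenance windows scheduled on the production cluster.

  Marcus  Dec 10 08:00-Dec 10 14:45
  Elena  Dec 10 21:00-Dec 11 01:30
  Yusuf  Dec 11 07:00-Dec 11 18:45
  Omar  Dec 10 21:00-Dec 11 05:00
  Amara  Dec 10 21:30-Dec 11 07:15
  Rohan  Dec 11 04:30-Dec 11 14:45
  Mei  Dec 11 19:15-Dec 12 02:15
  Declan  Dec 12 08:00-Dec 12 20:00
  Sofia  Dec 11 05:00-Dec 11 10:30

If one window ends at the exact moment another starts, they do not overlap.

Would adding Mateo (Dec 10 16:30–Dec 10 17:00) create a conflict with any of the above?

Marcus: ends Dec 10 14:45 at or before Mateo starts Dec 10 16:30 → clear.
Elena: starts Dec 10 21:00 at or after Mateo ends Dec 10 17:00 → clear.
Omar: starts Dec 10 21:00 at or after Mateo ends Dec 10 17:00 → clear.
Amara: starts Dec 10 21:30 at or after Mateo ends Dec 10 17:00 → clear.
Rohan: starts Dec 11 04:30 at or after Mateo ends Dec 10 17:00 → clear.
Sofia: starts Dec 11 05:00 at or after Mateo ends Dec 10 17:00 → clear.
Yusuf: starts Dec 11 07:00 at or after Mateo ends Dec 10 17:00 → clear.
Mei: starts Dec 11 19:15 at or after Mateo ends Dec 10 17:00 → clear.
Declan: starts Dec 12 08:00 at or after Mateo ends Dec 10 17:00 → clear.

No — it doesn't clash with anything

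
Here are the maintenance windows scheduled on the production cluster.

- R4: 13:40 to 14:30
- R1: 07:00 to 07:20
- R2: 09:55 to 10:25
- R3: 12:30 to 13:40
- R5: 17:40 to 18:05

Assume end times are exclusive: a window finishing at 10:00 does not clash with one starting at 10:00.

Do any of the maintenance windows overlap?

Check each pair: they overlap iff neither finishes before the other starts.
Sorted by start: R1, R2, R3, R4, R5.
R2 starts after R1 ends; R1 is clear from here.
R3 starts after R2 ends; R2 is clear from here.
R4 starts exactly when R3 ends (back-to-back, no overlap); R3 is clear from here.
R5 starts after R4 ends.
Every pair is clear; the schedule has no overlaps.

No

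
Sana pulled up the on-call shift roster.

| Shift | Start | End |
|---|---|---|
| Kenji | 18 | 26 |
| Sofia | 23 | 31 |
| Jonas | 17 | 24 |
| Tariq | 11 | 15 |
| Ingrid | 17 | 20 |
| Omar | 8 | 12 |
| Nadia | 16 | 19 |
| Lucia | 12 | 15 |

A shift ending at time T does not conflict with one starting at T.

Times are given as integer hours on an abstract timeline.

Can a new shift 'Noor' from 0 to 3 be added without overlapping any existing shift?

Yes — the slot is free

Omar: starts 8 at or after Noor ends 3 → clear.
Tariq: starts 11 at or after Noor ends 3 → clear.
Lucia: starts 12 at or after Noor ends 3 → clear.
Nadia: starts 16 at or after Noor ends 3 → clear.
Jonas: starts 17 at or after Noor ends 3 → clear.
Ingrid: starts 17 at or after Noor ends 3 → clear.
Kenji: starts 18 at or after Noor ends 3 → clear.
Sofia: starts 23 at or after Noor ends 3 → clear.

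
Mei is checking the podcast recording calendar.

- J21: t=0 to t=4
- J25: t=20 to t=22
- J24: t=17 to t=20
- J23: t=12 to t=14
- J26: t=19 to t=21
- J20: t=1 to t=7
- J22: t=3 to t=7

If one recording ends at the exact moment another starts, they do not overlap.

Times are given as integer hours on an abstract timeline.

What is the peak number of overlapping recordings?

Walk through starts and ends in time order (an end at T is processed before a start at T):
t=0 start J21 → 1
t=1 start J20 → 2
t=3 start J22 → 3
t=4 end J21 → 2
t=7 end J20 → 1
t=7 end J22 → 0
t=12 start J23 → 1
t=14 end J23 → 0
t=17 start J24 → 1
t=19 start J26 → 2
t=20 end J24 → 1
t=20 start J25 → 2
t=21 end J26 → 1
t=22 end J25 → 0
Peak is 3, at t=3 (J20, J21, J22).

3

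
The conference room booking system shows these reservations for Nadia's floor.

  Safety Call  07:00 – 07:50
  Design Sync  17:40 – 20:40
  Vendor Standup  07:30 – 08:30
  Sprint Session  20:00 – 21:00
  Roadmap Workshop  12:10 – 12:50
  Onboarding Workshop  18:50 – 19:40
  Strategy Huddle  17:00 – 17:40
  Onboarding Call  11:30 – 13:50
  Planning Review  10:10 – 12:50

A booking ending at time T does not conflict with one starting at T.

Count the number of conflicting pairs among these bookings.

Sorted by start: Safety Call, Vendor Standup, Planning Review, Onboarding Call, Roadmap Workshop, Strategy Huddle, Design Sync, Onboarding Workshop, Sprint Session.
Vendor Standup starts before Safety Call ends → Safety Call and Vendor Standup overlap.
Planning Review starts after Safety Call ends — done with Safety Call.
Planning Review starts after Vendor Standup ends — done with Vendor Standup.
Onboarding Call starts before Planning Review ends → Planning Review and Onboarding Call overlap.
Roadmap Workshop starts before Planning Review ends → Planning Review and Roadmap Workshop overlap.
Strategy Huddle starts after Planning Review ends — done with Planning Review.
Roadmap Workshop starts before Onboarding Call ends → Onboarding Call and Roadmap Workshop overlap.
Strategy Huddle starts after Onboarding Call ends — done with Onboarding Call.
Strategy Huddle starts after Roadmap Workshop ends — done with Roadmap Workshop.
Design Sync starts exactly when Strategy Huddle ends (back-to-back, no overlap) — done with Strategy Huddle.
Onboarding Workshop starts before Design Sync ends → Design Sync and Onboarding Workshop overlap.
Sprint Session starts before Design Sync ends → Design Sync and Sprint Session overlap.
Sprint Session starts after Onboarding Workshop ends.
Overlapping pairs: Design Sync & Onboarding Workshop, Design Sync & Sprint Session, Onboarding Call & Planning Review, Onboarding Call & Roadmap Workshop, Planning Review & Roadmap Workshop, Safety Call & Vendor Standup — 6 in total.

6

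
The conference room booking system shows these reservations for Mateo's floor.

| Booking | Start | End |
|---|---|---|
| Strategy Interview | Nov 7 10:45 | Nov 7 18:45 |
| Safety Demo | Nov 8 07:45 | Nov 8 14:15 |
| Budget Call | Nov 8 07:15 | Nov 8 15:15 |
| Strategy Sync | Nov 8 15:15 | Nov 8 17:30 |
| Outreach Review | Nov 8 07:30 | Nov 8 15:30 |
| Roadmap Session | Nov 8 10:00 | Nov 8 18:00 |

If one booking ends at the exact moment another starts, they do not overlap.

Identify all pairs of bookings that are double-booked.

Budget Call & Outreach Review, Budget Call & Roadmap Session, Budget Call & Safety Demo, Outreach Review & Roadmap Session, Outreach Review & Safety Demo, Outreach Review & Strategy Sync, Roadmap Session & Safety Demo, Roadmap Session & Strategy Sync

Sorted by start: Strategy Interview, Budget Call, Outreach Review, Safety Demo, Roadmap Session, Strategy Sync.
Budget Call starts after Strategy Interview ends, so Strategy Interview has no further overlaps.
Outreach Review starts before Budget Call ends → Budget Call and Outreach Review overlap.
Safety Demo starts before Budget Call ends → Budget Call and Safety Demo overlap.
Roadmap Session starts before Budget Call ends → Budget Call and Roadmap Session overlap.
Strategy Sync starts exactly when Budget Call ends (back-to-back, no overlap).
Safety Demo starts before Outreach Review ends → Outreach Review and Safety Demo overlap.
Roadmap Session starts before Outreach Review ends → Outreach Review and Roadmap Session overlap.
Strategy Sync starts before Outreach Review ends → Outreach Review and Strategy Sync overlap.
Roadmap Session starts before Safety Demo ends → Safety Demo and Roadmap Session overlap.
Strategy Sync starts after Safety Demo ends.
Strategy Sync starts before Roadmap Session ends → Roadmap Session and Strategy Sync overlap.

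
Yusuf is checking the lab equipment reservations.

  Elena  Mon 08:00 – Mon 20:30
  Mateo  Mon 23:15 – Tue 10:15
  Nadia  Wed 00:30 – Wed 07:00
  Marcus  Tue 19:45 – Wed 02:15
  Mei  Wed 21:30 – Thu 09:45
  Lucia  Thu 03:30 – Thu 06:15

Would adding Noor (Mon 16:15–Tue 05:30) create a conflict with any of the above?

Elena: starts Mon 08:00 before Noor ends Tue 05:30, and ends Mon 20:30 after Noor starts Mon 16:15 → overlap.
Mateo: starts Mon 23:15 before Noor ends Tue 05:30, and ends Tue 10:15 after Noor starts Mon 16:15 → overlap.
Marcus: starts Tue 19:45 at or after Noor ends Tue 05:30 → clear.
Nadia: starts Wed 00:30 at or after Noor ends Tue 05:30 → clear.
Mei: starts Wed 21:30 at or after Noor ends Tue 05:30 → clear.
Lucia: starts Thu 03:30 at or after Noor ends Tue 05:30 → clear.
Noor overlaps Elena, Mateo.

Yes — it overlaps Elena, Mateo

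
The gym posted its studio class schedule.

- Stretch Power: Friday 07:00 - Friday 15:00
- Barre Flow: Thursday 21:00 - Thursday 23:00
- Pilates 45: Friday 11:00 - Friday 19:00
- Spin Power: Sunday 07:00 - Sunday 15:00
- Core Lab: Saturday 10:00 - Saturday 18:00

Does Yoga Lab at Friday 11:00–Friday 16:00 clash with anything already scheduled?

Barre Flow: ends Thursday 23:00 at or before Yoga Lab starts Friday 11:00 → clear.
Stretch Power: starts Friday 07:00 before Yoga Lab ends Friday 16:00, and ends Friday 15:00 after Yoga Lab starts Friday 11:00 → overlap.
Pilates 45: starts Friday 11:00 before Yoga Lab ends Friday 16:00, and ends Friday 19:00 after Yoga Lab starts Friday 11:00 → overlap.
Core Lab: starts Saturday 10:00 at or after Yoga Lab ends Friday 16:00 → clear.
Spin Power: starts Sunday 07:00 at or after Yoga Lab ends Friday 16:00 → clear.
Yoga Lab overlaps Stretch Power, Pilates 45.

Yes — it overlaps Pilates 45, Stretch Power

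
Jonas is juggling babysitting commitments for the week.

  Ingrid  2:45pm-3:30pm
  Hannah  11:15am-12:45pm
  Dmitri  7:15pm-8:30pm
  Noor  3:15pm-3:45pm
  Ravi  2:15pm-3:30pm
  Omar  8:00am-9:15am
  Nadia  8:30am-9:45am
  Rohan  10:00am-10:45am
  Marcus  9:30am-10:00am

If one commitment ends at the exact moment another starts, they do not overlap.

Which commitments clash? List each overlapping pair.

Check each pair: they overlap iff neither finishes before the other starts.
Sorted by start: Omar, Nadia, Marcus, Rohan, Hannah, Ravi, Ingrid, Noor, Dmitri.
Nadia starts before Omar ends → Omar and Nadia overlap.
Marcus starts after Omar ends — done with Omar.
Marcus starts before Nadia ends → Nadia and Marcus overlap.
Rohan starts after Nadia ends — done with Nadia.
Rohan starts exactly when Marcus ends (back-to-back, no overlap) — done with Marcus.
Hannah starts after Rohan ends — done with Rohan.
Ravi starts after Hannah ends — done with Hannah.
Ingrid starts before Ravi ends → Ravi and Ingrid overlap.
Noor starts before Ravi ends → Ravi and Noor overlap.
Dmitri starts after Ravi ends.
Noor starts before Ingrid ends → Ingrid and Noor overlap.
Dmitri starts after Ingrid ends.
Dmitri starts after Noor ends.

Ingrid & Noor, Ingrid & Ravi, Marcus & Nadia, Nadia & Omar, Noor & Ravi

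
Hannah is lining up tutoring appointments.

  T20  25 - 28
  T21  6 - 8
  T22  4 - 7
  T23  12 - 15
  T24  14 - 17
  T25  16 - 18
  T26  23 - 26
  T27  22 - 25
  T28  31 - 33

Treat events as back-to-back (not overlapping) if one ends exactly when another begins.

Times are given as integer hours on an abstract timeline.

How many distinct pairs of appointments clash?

5

Sorted by start: T22, T21, T23, T24, T25, T27, T26, T20, T28.
T21 starts before T22 ends → T22 and T21 overlap.
T23 starts after T22 ends, so nothing later overlaps T22 either.
T23 starts after T21 ends, so nothing later overlaps T21 either.
T24 starts before T23 ends → T23 and T24 overlap.
T25 starts after T23 ends, so nothing later overlaps T23 either.
T25 starts before T24 ends → T24 and T25 overlap.
T27 starts after T24 ends, so nothing later overlaps T24 either.
T27 starts after T25 ends, so nothing later overlaps T25 either.
T26 starts before T27 ends → T27 and T26 overlap.
T20 starts exactly when T27 ends (back-to-back, no overlap), so nothing later overlaps T27 either.
T20 starts before T26 ends → T26 and T20 overlap.
T28 starts after T26 ends.
T28 starts after T20 ends.
Overlapping pairs: T20 & T26, T21 & T22, T23 & T24, T24 & T25, T26 & T27 — 5 in total.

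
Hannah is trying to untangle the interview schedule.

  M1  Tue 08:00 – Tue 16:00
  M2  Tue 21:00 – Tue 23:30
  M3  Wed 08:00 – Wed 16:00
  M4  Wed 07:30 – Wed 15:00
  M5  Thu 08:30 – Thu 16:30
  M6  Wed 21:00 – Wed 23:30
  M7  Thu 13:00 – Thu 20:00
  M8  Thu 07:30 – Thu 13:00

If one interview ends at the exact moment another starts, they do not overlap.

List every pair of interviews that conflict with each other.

Sorted by start: M1, M2, M4, M3, M6, M8, M5, M7.
M2 starts after M1 ends, so nothing later overlaps M1 either.
M4 starts after M2 ends, so nothing later overlaps M2 either.
M3 starts before M4 ends → M4 and M3 overlap.
M6 starts after M4 ends, so nothing later overlaps M4 either.
M6 starts after M3 ends, so nothing later overlaps M3 either.
M8 starts after M6 ends, so nothing later overlaps M6 either.
M5 starts before M8 ends → M8 and M5 overlap.
M7 starts exactly when M8 ends (back-to-back, no overlap).
M7 starts before M5 ends → M5 and M7 overlap.

M3 & M4, M5 & M7, M5 & M8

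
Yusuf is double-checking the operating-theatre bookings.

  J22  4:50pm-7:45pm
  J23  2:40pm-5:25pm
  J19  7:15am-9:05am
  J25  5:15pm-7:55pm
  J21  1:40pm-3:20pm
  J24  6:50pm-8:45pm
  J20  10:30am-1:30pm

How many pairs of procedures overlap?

6

Check each pair: they overlap iff neither finishes before the other starts.
Sorted by start: J19, J20, J21, J23, J22, J25, J24.
J20 starts after J19 ends — done with J19.
J21 starts after J20 ends — done with J20.
J23 starts before J21 ends → J21 and J23 overlap.
J22 starts after J21 ends — done with J21.
J22 starts before J23 ends → J23 and J22 overlap.
J25 starts before J23 ends → J23 and J25 overlap.
J24 starts after J23 ends.
J25 starts before J22 ends → J22 and J25 overlap.
J24 starts before J22 ends → J22 and J24 overlap.
J24 starts before J25 ends → J25 and J24 overlap.
Overlapping pairs: J21 & J23, J22 & J23, J22 & J24, J22 & J25, J23 & J25, J24 & J25 — 6 in total.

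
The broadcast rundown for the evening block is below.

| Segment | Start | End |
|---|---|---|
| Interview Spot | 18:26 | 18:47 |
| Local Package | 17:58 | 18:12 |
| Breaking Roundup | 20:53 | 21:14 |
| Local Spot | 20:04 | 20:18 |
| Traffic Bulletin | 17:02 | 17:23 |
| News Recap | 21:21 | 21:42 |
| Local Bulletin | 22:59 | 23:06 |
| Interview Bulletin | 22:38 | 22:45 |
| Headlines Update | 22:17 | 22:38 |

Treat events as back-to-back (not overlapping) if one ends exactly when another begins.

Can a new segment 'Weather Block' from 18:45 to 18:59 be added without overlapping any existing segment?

No — it overlaps Interview Spot

Traffic Bulletin: ends 17:23 at or before Weather Block starts 18:45 → clear.
Local Package: ends 18:12 at or before Weather Block starts 18:45 → clear.
Interview Spot: starts 18:26 before Weather Block ends 18:59, and ends 18:47 after Weather Block starts 18:45 → overlap.
Local Spot: starts 20:04 at or after Weather Block ends 18:59 → clear.
Breaking Roundup: starts 20:53 at or after Weather Block ends 18:59 → clear.
News Recap: starts 21:21 at or after Weather Block ends 18:59 → clear.
Headlines Update: starts 22:17 at or after Weather Block ends 18:59 → clear.
Interview Bulletin: starts 22:38 at or after Weather Block ends 18:59 → clear.
Local Bulletin: starts 22:59 at or after Weather Block ends 18:59 → clear.
Weather Block overlaps Interview Spot.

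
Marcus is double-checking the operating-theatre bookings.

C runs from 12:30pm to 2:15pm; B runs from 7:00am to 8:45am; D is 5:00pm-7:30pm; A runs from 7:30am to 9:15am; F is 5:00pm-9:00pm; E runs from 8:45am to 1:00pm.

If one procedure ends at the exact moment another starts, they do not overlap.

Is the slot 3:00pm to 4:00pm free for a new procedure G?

B: ends 8:45am at or before G starts 3:00pm → clear.
A: ends 9:15am at or before G starts 3:00pm → clear.
E: ends 1:00pm at or before G starts 3:00pm → clear.
C: ends 2:15pm at or before G starts 3:00pm → clear.
D: starts 5:00pm at or after G ends 4:00pm → clear.
F: starts 5:00pm at or after G ends 4:00pm → clear.

Yes — the slot is free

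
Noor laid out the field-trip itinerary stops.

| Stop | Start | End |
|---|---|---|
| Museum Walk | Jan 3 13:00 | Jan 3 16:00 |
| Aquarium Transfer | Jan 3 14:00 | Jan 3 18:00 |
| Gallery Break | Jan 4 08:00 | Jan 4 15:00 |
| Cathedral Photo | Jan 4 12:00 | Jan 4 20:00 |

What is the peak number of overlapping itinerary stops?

2

Walk through starts and ends in time order (an end at T is processed before a start at T):
Jan 3 13:00 start Museum Walk → 1
Jan 3 14:00 start Aquarium Transfer → 2
Jan 3 16:00 end Museum Walk → 1
Jan 3 18:00 end Aquarium Transfer → 0
Jan 4 08:00 start Gallery Break → 1
Jan 4 12:00 start Cathedral Photo → 2
Jan 4 15:00 end Gallery Break → 1
Jan 4 20:00 end Cathedral Photo → 0
Peak is 2, at Jan 3 14:00 (Aquarium Transfer, Museum Walk).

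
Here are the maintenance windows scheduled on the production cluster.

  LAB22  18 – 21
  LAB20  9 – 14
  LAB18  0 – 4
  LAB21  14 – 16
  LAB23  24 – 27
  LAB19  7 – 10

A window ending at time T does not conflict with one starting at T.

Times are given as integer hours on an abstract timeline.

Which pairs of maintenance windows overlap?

Check each pair: they overlap iff neither finishes before the other starts.
Sorted by start: LAB18, LAB19, LAB20, LAB21, LAB22, LAB23.
LAB19 starts after LAB18 ends — done with LAB18.
LAB20 starts before LAB19 ends → LAB19 and LAB20 overlap.
LAB21 starts after LAB19 ends — done with LAB19.
LAB21 starts exactly when LAB20 ends (back-to-back, no overlap) — done with LAB20.
LAB22 starts after LAB21 ends — done with LAB21.
LAB23 starts after LAB22 ends.

LAB19 & LAB20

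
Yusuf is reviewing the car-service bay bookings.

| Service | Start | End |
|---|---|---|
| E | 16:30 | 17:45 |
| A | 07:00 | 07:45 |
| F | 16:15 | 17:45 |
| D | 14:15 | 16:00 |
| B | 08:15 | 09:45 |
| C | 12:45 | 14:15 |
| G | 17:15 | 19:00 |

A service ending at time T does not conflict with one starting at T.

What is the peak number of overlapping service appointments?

3

Sort all start/end points and keep a running count:
07:00 start A → 1
07:45 end A → 0
08:15 start B → 1
09:45 end B → 0
12:45 start C → 1
14:15 end C → 0
14:15 start D → 1
16:00 end D → 0
16:15 start F → 1
16:30 start E → 2
17:15 start G → 3
17:45 end E → 2
17:45 end F → 1
19:00 end G → 0
Peak is 3, at 17:15 (E, F, G).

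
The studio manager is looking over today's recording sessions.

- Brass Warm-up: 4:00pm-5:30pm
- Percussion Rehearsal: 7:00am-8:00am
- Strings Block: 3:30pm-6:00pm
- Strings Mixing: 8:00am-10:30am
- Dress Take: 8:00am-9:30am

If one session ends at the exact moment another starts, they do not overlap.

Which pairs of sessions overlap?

Brass Warm-up & Strings Block, Dress Take & Strings Mixing

Check each pair: they overlap iff neither finishes before the other starts.
Sorted by start: Percussion Rehearsal, Strings Mixing, Dress Take, Strings Block, Brass Warm-up.
Strings Mixing starts exactly when Percussion Rehearsal ends (back-to-back, no overlap) — done with Percussion Rehearsal.
Dress Take starts before Strings Mixing ends → Strings Mixing and Dress Take overlap.
Strings Block starts after Strings Mixing ends — done with Strings Mixing.
Strings Block starts after Dress Take ends — done with Dress Take.
Brass Warm-up starts before Strings Block ends → Strings Block and Brass Warm-up overlap.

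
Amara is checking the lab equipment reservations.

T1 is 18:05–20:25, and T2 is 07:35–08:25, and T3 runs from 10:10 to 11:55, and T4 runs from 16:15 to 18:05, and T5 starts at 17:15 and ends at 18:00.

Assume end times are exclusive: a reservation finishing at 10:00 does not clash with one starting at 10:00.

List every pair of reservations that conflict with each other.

Two intervals overlap when each starts before the other ends.
Sorted by start: T2, T3, T4, T5, T1.
T3 starts after T2 ends, so T2 has no further overlaps.
T4 starts after T3 ends, so T3 has no further overlaps.
T5 starts before T4 ends → T4 and T5 overlap.
T1 starts exactly when T4 ends (back-to-back, no overlap).
T1 starts after T5 ends.

T4 & T5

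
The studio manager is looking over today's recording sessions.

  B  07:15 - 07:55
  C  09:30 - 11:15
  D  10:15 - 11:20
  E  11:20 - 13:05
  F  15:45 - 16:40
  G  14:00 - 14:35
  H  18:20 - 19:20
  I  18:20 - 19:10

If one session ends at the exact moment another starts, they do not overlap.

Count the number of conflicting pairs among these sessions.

Sorted by start: B, C, D, E, G, F, H, I.
C starts after B ends; B is clear from here.
D starts before C ends → C and D overlap.
E starts after C ends; C is clear from here.
E starts exactly when D ends (back-to-back, no overlap); D is clear from here.
G starts after E ends; E is clear from here.
F starts after G ends; G is clear from here.
H starts after F ends; F is clear from here.
I starts before H ends → H and I overlap.
Overlapping pairs: C & D, H & I — 2 in total.

2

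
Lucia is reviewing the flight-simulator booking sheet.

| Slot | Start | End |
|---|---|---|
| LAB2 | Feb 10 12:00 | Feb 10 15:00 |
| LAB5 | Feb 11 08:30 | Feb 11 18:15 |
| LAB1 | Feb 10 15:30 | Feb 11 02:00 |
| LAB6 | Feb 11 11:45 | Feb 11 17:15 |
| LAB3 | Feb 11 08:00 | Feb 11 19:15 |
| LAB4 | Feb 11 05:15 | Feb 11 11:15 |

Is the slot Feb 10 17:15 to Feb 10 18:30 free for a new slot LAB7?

LAB2: ends Feb 10 15:00 at or before LAB7 starts Feb 10 17:15 → clear.
LAB1: starts Feb 10 15:30 before LAB7 ends Feb 10 18:30, and ends Feb 11 02:00 after LAB7 starts Feb 10 17:15 → overlap.
LAB4: starts Feb 11 05:15 at or after LAB7 ends Feb 10 18:30 → clear.
LAB3: starts Feb 11 08:00 at or after LAB7 ends Feb 10 18:30 → clear.
LAB5: starts Feb 11 08:30 at or after LAB7 ends Feb 10 18:30 → clear.
LAB6: starts Feb 11 11:45 at or after LAB7 ends Feb 10 18:30 → clear.
LAB7 overlaps LAB1.

No — it overlaps LAB1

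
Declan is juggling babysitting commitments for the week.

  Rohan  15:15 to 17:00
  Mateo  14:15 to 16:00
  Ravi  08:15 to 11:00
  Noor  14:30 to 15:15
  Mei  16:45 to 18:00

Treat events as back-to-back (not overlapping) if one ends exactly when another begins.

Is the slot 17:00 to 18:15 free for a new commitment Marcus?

No — it overlaps Mei

Ravi: ends 11:00 at or before Marcus starts 17:00 → clear.
Mateo: ends 16:00 at or before Marcus starts 17:00 → clear.
Noor: ends 15:15 at or before Marcus starts 17:00 → clear.
Rohan: ends 17:00 at or before Marcus starts 17:00 → clear.
Mei: starts 16:45 before Marcus ends 18:15, and ends 18:00 after Marcus starts 17:00 → overlap.
Marcus overlaps Mei.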